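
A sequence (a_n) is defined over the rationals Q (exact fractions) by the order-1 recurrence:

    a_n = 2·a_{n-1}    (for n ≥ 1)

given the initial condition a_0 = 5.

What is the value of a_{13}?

40960

a_1 = 2·5 = 10
a_2 = 2·10 = 20
a_3 = 2·20 = 40
a_4 = 2·40 = 80
a_5 = 2·80 = 160
a_6 = 2·160 = 320
a_7 = 2·320 = 640
a_8 = 2·640 = 1280
a_9 = 2·1280 = 2560
a_10 = 2·2560 = 5120
a_11 = 2·5120 = 10240
a_12 = 2·10240 = 20480
a_13 = 2·20480 = 40960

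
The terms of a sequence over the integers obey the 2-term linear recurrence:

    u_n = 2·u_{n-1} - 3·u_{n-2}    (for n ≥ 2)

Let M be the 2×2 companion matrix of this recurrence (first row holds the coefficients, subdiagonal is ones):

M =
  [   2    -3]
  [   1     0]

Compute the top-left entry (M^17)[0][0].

(M^17)[0][0] is the top entry after applying M 17 times to the unit state (1, 0). Equivalently it is h_{18} for the auxiliary sequence (h_n) obeying the same recurrence with h_1 = 1 and h_i = 0 for 0 ≤ i < 1:
h_2 = 2·1 + -3·0 = 2
h_3 = 2·2 + -3·1 = 1
h_4 = 2·1 + -3·2 = -4
h_5 = 2·-4 + -3·1 = -11
h_6 = 2·-11 + -3·-4 = -10
h_7 = 2·-10 + -3·-11 = 13
h_8 = 2·13 + -3·-10 = 56
h_9 = 2·56 + -3·13 = 73
h_10 = 2·73 + -3·56 = -22
h_11 = 2·-22 + -3·73 = -263
h_12 = 2·-263 + -3·-22 = -460
h_13 = 2·-460 + -3·-263 = -131
h_14 = 2·-131 + -3·-460 = 1118
h_15 = 2·1118 + -3·-131 = 2629
h_16 = 2·2629 + -3·1118 = 1904
h_17 = 2·1904 + -3·2629 = -4079
h_18 = 2·-4079 + -3·1904 = -13870

-13870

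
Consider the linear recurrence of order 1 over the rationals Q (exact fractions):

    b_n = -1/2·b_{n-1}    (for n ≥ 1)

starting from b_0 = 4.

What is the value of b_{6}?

b_1 = -1/2·4 = -2
b_2 = -1/2·-2 = 1
b_3 = -1/2·1 = -1/2
b_4 = -1/2·-1/2 = 1/4
b_5 = -1/2·1/4 = -1/8
b_6 = -1/2·-1/8 = 1/16

1/16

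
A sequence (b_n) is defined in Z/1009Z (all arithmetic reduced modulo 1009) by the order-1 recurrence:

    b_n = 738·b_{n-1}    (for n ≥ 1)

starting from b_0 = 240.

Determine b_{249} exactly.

127

b_1 = 738·240 = 545
b_2 = 738·545 = 628
b_3 = 738·628 = 333
b_4 = 738·333 = 567
b_5 = 738·567 = 720
b_6 = 738·720 = 626
Continuing the recurrence:
  b_7 = 875;  b_8 = 999;  b_9 = 692;  b_10 = 142;  b_11 = 869;  b_12 = 607
  b_13 = 979;  b_14 = 58;  b_15 = 426;  b_16 = 589;  b_17 = 812;  b_18 = 919
  b_19 = 174;  b_20 = 269;  b_21 = 758;  b_22 = 418;  b_23 = 739;  b_24 = 522
  b_25 = 807;  b_26 = 256;  b_27 = 245;  b_28 = 199;  b_29 = 557;  b_30 = 403
  b_31 = 768;  b_32 = 735;  b_33 = 597;  b_34 = 662;  b_35 = 200;  b_36 = 286
  b_37 = 187;  b_38 = 782;  b_39 = 977;  b_40 = 600;  b_41 = 858;  b_42 = 561
  b_43 = 328;  b_44 = 913;  b_45 = 791;  b_46 = 556;  b_47 = 674;  b_48 = 984
  b_49 = 721;  b_50 = 355;  b_51 = 659;  b_52 = 4;  b_53 = 934;  b_54 = 145
  b_55 = 56;  b_56 = 968;  b_57 = 12;  b_58 = 784;  b_59 = 435;  b_60 = 168
  b_61 = 886;  b_62 = 36;  b_63 = 334;  b_64 = 296;  b_65 = 504;  b_66 = 640
  b_67 = 108;  b_68 = 1002;  b_69 = 888;  b_70 = 503;  b_71 = 911;  b_72 = 324
  b_73 = 988;  b_74 = 646;  b_75 = 500;  b_76 = 715;  b_77 = 972;  b_78 = 946
  b_79 = 929;  b_80 = 491;  b_81 = 127;  b_82 = 898;  b_83 = 820;  b_84 = 769
  b_85 = 464;  b_86 = 381;  b_87 = 676;  b_88 = 442;  b_89 = 289;  b_90 = 383
  b_91 = 134;  b_92 = 10;  b_93 = 317;  b_94 = 867;  b_95 = 140;  b_96 = 402
  b_97 = 30;  b_98 = 951;  b_99 = 583;  b_100 = 420;  b_101 = 197;  b_102 = 90
  b_103 = 835;  b_104 = 740;  b_105 = 251;  b_106 = 591;  b_107 = 270;  b_108 = 487
  b_109 = 202;  b_110 = 753;  b_111 = 764;  b_112 = 810;  b_113 = 452;  b_114 = 606
  b_115 = 241;  b_116 = 274;  b_117 = 412;  b_118 = 347;  b_119 = 809;  b_120 = 723
  b_121 = 822;  b_122 = 227;  b_123 = 32;  b_124 = 409;  b_125 = 151;  b_126 = 448
  b_127 = 681;  b_128 = 96;  b_129 = 218;  b_130 = 453;  b_131 = 335;  b_132 = 25
  b_133 = 288;  b_134 = 654;  b_135 = 350;  b_136 = 1005;  b_137 = 75;  b_138 = 864
  b_139 = 953;  b_140 = 41;  b_141 = 997;  b_142 = 225;  b_143 = 574;  b_144 = 841
  b_145 = 123;  b_146 = 973;  b_147 = 675;  b_148 = 713;  b_149 = 505;  b_150 = 369
  b_151 = 901;  b_152 = 7;  b_153 = 121;  b_154 = 506;  b_155 = 98;  b_156 = 685
  b_157 = 21;  b_158 = 363;  b_159 = 509;  b_160 = 294;  b_161 = 37;  b_162 = 63
  b_163 = 80;  b_164 = 518;  b_165 = 882;  b_166 = 111;  b_167 = 189;  b_168 = 240
  b_169 = 545;  b_170 = 628;  b_171 = 333;  b_172 = 567;  b_173 = 720;  b_174 = 626
  b_175 = 875;  b_176 = 999;  b_177 = 692;  b_178 = 142;  b_179 = 869;  b_180 = 607
  b_181 = 979;  b_182 = 58;  b_183 = 426;  b_184 = 589;  b_185 = 812;  b_186 = 919
  b_187 = 174;  b_188 = 269;  b_189 = 758;  b_190 = 418;  b_191 = 739;  b_192 = 522
  b_193 = 807;  b_194 = 256;  b_195 = 245;  b_196 = 199;  b_197 = 557;  b_198 = 403
  b_199 = 768;  b_200 = 735;  b_201 = 597;  b_202 = 662;  b_203 = 200;  b_204 = 286
  b_205 = 187;  b_206 = 782;  b_207 = 977;  b_208 = 600;  b_209 = 858;  b_210 = 561
  b_211 = 328;  b_212 = 913;  b_213 = 791;  b_214 = 556;  b_215 = 674;  b_216 = 984
  b_217 = 721;  b_218 = 355;  b_219 = 659;  b_220 = 4;  b_221 = 934;  b_222 = 145
  b_223 = 56;  b_224 = 968;  b_225 = 12;  b_226 = 784;  b_227 = 435;  b_228 = 168
  b_229 = 886;  b_230 = 36;  b_231 = 334;  b_232 = 296;  b_233 = 504;  b_234 = 640
  b_235 = 108;  b_236 = 1002;  b_237 = 888;  b_238 = 503;  b_239 = 911;  b_240 = 324
  b_241 = 988;  b_242 = 646;  b_243 = 500;  b_244 = 715;  b_245 = 972;  b_246 = 946
  b_247 = 929
b_248 = 738·929 = 491
b_249 = 738·491 = 127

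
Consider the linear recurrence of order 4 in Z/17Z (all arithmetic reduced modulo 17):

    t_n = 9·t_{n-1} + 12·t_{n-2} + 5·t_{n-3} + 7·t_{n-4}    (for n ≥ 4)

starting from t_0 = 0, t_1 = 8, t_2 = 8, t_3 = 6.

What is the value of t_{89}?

0

t_4 = 9·6 + 12·8 + 5·8 + 7·0 = 3
t_5 = 9·3 + 12·6 + 5·8 + 7·8 = 8
t_6 = 9·8 + 12·3 + 5·6 + 7·8 = 7
t_7 = 9·7 + 12·8 + 5·3 + 7·6 = 12
t_8 = 9·12 + 12·7 + 5·8 + 7·3 = 15
t_9 = 9·15 + 12·12 + 5·7 + 7·8 = 13
t_10 = 9·13 + 12·15 + 5·12 + 7·7 = 15
t_11 = 9·15 + 12·13 + 5·15 + 7·12 = 8
t_12 = 9·8 + 12·15 + 5·13 + 7·15 = 14
t_13 = 9·14 + 12·8 + 5·15 + 7·13 = 14
t_14 = 9·14 + 12·14 + 5·8 + 7·15 = 14
t_15 = 9·14 + 12·14 + 5·14 + 7·8 = 12
t_16 = 9·12 + 12·14 + 5·14 + 7·14 = 2
t_17 = 9·2 + 12·12 + 5·14 + 7·14 = 7
t_18 = 9·7 + 12·2 + 5·12 + 7·14 = 7
t_19 = 9·7 + 12·7 + 5·2 + 7·12 = 3
t_20 = 9·3 + 12·7 + 5·7 + 7·2 = 7
t_21 = 9·7 + 12·3 + 5·7 + 7·7 = 13
t_22 = 9·13 + 12·7 + 5·3 + 7·7 = 10
t_23 = 9·10 + 12·13 + 5·7 + 7·3 = 13
t_24 = 9·13 + 12·10 + 5·13 + 7·7 = 11
t_25 = 9·11 + 12·13 + 5·10 + 7·13 = 5
t_26 = 9·5 + 12·11 + 5·13 + 7·10 = 6
t_27 = 9·6 + 12·5 + 5·11 + 7·13 = 5
t_28 = 9·5 + 12·6 + 5·5 + 7·11 = 15
t_29 = 9·15 + 12·5 + 5·6 + 7·5 = 5
t_30 = 9·5 + 12·15 + 5·5 + 7·6 = 3
t_31 = 9·3 + 12·5 + 5·15 + 7·5 = 10
t_32 = 9·10 + 12·3 + 5·5 + 7·15 = 1
t_33 = 9·1 + 12·10 + 5·3 + 7·5 = 9
t_34 = 9·9 + 12·1 + 5·10 + 7·3 = 11
t_35 = 9·11 + 12·9 + 5·1 + 7·10 = 10
t_36 = 9·10 + 12·11 + 5·9 + 7·1 = 2
t_37 = 9·2 + 12·10 + 5·11 + 7·9 = 1
t_38 = 9·1 + 12·2 + 5·10 + 7·11 = 7
t_39 = 9·7 + 12·1 + 5·2 + 7·10 = 2
t_40 = 9·2 + 12·7 + 5·1 + 7·2 = 2
t_41 = 9·2 + 12·2 + 5·7 + 7·1 = 16
t_42 = 9·16 + 12·2 + 5·2 + 7·7 = 6
t_43 = 9·6 + 12·16 + 5·2 + 7·2 = 15
t_44 = 9·15 + 12·6 + 5·16 + 7·2 = 12
t_45 = 9·12 + 12·15 + 5·6 + 7·16 = 5
t_46 = 9·5 + 12·12 + 5·15 + 7·6 = 0
t_47 = 9·0 + 12·5 + 5·12 + 7·15 = 4
t_48 = 9·4 + 12·0 + 5·5 + 7·12 = 9
t_49 = 9·9 + 12·4 + 5·0 + 7·5 = 11
t_50 = 9·11 + 12·9 + 5·4 + 7·0 = 6
t_51 = 9·6 + 12·11 + 5·9 + 7·4 = 4
t_52 = 9·4 + 12·6 + 5·11 + 7·9 = 5
t_53 = 9·5 + 12·4 + 5·6 + 7·11 = 13
t_54 = 9·13 + 12·5 + 5·4 + 7·6 = 1
t_55 = 9·1 + 12·13 + 5·5 + 7·4 = 14
t_56 = 9·14 + 12·1 + 5·13 + 7·5 = 0
t_57 = 9·0 + 12·14 + 5·1 + 7·13 = 9
t_58 = 9·9 + 12·0 + 5·14 + 7·1 = 5
t_59 = 9·5 + 12·9 + 5·0 + 7·14 = 13
t_60 = 9·13 + 12·5 + 5·9 + 7·0 = 1
t_61 = 9·1 + 12·13 + 5·5 + 7·9 = 15
t_62 = 9·15 + 12·1 + 5·13 + 7·5 = 9
t_63 = 9·9 + 12·15 + 5·1 + 7·13 = 0
t_64 = 9·0 + 12·9 + 5·15 + 7·1 = 3
t_65 = 9·3 + 12·0 + 5·9 + 7·15 = 7
t_66 = 9·7 + 12·3 + 5·0 + 7·9 = 9
t_67 = 9·9 + 12·7 + 5·3 + 7·0 = 10
t_68 = 9·10 + 12·9 + 5·7 + 7·3 = 16
t_69 = 9·16 + 12·10 + 5·9 + 7·7 = 1
t_70 = 9·1 + 12·16 + 5·10 + 7·9 = 8
t_71 = 9·8 + 12·1 + 5·16 + 7·10 = 13
t_72 = 9·13 + 12·8 + 5·1 + 7·16 = 7
t_73 = 9·7 + 12·13 + 5·8 + 7·1 = 11
t_74 = 9·11 + 12·7 + 5·13 + 7·8 = 15
t_75 = 9·15 + 12·11 + 5·7 + 7·13 = 2
t_76 = 9·2 + 12·15 + 5·11 + 7·7 = 13
t_77 = 9·13 + 12·2 + 5·15 + 7·11 = 4
t_78 = 9·4 + 12·13 + 5·2 + 7·15 = 1
t_79 = 9·1 + 12·4 + 5·13 + 7·2 = 0
t_80 = 9·0 + 12·1 + 5·4 + 7·13 = 4
t_81 = 9·4 + 12·0 + 5·1 + 7·4 = 1
t_82 = 9·1 + 12·4 + 5·0 + 7·1 = 13
t_83 = 9·13 + 12·1 + 5·4 + 7·0 = 13
t_84 = 9·13 + 12·13 + 5·1 + 7·4 = 0
t_85 = 9·0 + 12·13 + 5·13 + 7·1 = 7
t_86 = 9·7 + 12·0 + 5·13 + 7·13 = 15
t_87 = 9·15 + 12·7 + 5·0 + 7·13 = 4
t_88 = 9·4 + 12·15 + 5·7 + 7·0 = 13
t_89 = 9·13 + 12·4 + 5·15 + 7·7 = 0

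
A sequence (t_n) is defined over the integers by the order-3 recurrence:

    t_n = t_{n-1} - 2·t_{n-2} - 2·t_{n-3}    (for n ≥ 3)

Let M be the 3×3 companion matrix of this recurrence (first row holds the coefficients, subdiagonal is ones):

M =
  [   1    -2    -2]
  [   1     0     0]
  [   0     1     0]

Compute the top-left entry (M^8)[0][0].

-45

(M^8)[0][0] is the top entry after applying M 8 times to the unit state (1, 0, 0). Equivalently it is h_{10} for the auxiliary sequence (h_n) obeying the same recurrence with h_2 = 1 and h_i = 0 for 0 ≤ i < 2:
h_3 = 1·1 + -2·0 + -2·0 = 1
h_4 = 1·1 + -2·1 + -2·0 = -1
h_5 = 1·-1 + -2·1 + -2·1 = -5
h_6 = 1·-5 + -2·-1 + -2·1 = -5
h_7 = 1·-5 + -2·-5 + -2·-1 = 7
h_8 = 1·7 + -2·-5 + -2·-5 = 27
h_9 = 1·27 + -2·7 + -2·-5 = 23
h_10 = 1·23 + -2·27 + -2·7 = -45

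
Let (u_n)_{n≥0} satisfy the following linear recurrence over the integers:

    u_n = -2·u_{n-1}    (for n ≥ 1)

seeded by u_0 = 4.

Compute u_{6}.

256

u_1 = -2·4 = -8
u_2 = -2·-8 = 16
u_3 = -2·16 = -32
u_4 = -2·-32 = 64
u_5 = -2·64 = -128
u_6 = -2·-128 = 256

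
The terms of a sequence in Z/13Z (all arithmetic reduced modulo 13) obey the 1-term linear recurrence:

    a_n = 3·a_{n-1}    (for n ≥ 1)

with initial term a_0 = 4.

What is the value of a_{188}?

10

a_1 = 3·4 = 12
a_2 = 3·12 = 10
a_3 = 3·10 = 4
(a_3) = (4) = (a_0), so the sequence has period 3.
188 ≡ 2 (mod 3), hence a_188 = a_2 = 10.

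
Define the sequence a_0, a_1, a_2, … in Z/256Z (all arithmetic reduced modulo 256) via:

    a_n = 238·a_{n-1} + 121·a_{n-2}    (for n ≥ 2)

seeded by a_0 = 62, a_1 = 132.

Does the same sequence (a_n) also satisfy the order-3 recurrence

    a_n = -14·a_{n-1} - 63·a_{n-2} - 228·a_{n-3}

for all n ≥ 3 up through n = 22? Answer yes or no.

Terms a_0..a_22: 62, 132, 6, 248, 102, 12, 94, 16, 78, 20, 118, 40, 246, 156, 78, 64, 94, 164, 230, 88, 134, 44, 62
n=3: candidate gives 248, actual a_3 = 248 ✓
n=4: candidate gives 102, actual a_4 = 102 ✓
n=5: candidate gives 12, actual a_5 = 12 ✓
n=6: candidate gives 94, actual a_6 = 94 ✓
n=7: candidate gives 16, actual a_7 = 16 ✓
n=8: candidate gives 78, actual a_8 = 78 ✓
n=9: candidate gives 20, actual a_9 = 20 ✓
n=10: candidate gives 118, actual a_10 = 118 ✓
n=11: candidate gives 40, actual a_11 = 40 ✓
n=12: candidate gives 246, actual a_12 = 246 ✓
n=13: candidate gives 156, actual a_13 = 156 ✓
n=14: candidate gives 78, actual a_14 = 78 ✓
n=15: candidate gives 64, actual a_15 = 64 ✓
n=16: candidate gives 94, actual a_16 = 94 ✓
n=17: candidate gives 164, actual a_17 = 164 ✓
n=18: candidate gives 230, actual a_18 = 230 ✓
n=19: candidate gives 88, actual a_19 = 88 ✓
n=20: candidate gives 134, actual a_20 = 134 ✓
n=21: candidate gives 44, actual a_21 = 44 ✓
n=22: candidate gives 62, actual a_22 = 62 ✓

yes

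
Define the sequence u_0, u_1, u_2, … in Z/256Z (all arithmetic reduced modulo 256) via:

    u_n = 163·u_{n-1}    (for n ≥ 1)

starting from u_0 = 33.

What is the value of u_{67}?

91

u_1 = 163·33 = 3
u_2 = 163·3 = 233
u_3 = 163·233 = 91
u_4 = 163·91 = 241
u_5 = 163·241 = 115
u_6 = 163·115 = 57
u_7 = 163·57 = 75
u_8 = 163·75 = 193
u_9 = 163·193 = 227
u_10 = 163·227 = 137
u_11 = 163·137 = 59
u_12 = 163·59 = 145
u_13 = 163·145 = 83
u_14 = 163·83 = 217
u_15 = 163·217 = 43
u_16 = 163·43 = 97
u_17 = 163·97 = 195
u_18 = 163·195 = 41
u_19 = 163·41 = 27
u_20 = 163·27 = 49
u_21 = 163·49 = 51
u_22 = 163·51 = 121
u_23 = 163·121 = 11
u_24 = 163·11 = 1
u_25 = 163·1 = 163
u_26 = 163·163 = 201
u_27 = 163·201 = 251
u_28 = 163·251 = 209
u_29 = 163·209 = 19
u_30 = 163·19 = 25
u_31 = 163·25 = 235
u_32 = 163·235 = 161
u_33 = 163·161 = 131
u_34 = 163·131 = 105
u_35 = 163·105 = 219
u_36 = 163·219 = 113
u_37 = 163·113 = 243
u_38 = 163·243 = 185
u_39 = 163·185 = 203
u_40 = 163·203 = 65
u_41 = 163·65 = 99
u_42 = 163·99 = 9
u_43 = 163·9 = 187
u_44 = 163·187 = 17
u_45 = 163·17 = 211
u_46 = 163·211 = 89
u_47 = 163·89 = 171
u_48 = 163·171 = 225
u_49 = 163·225 = 67
u_50 = 163·67 = 169
u_51 = 163·169 = 155
u_52 = 163·155 = 177
u_53 = 163·177 = 179
u_54 = 163·179 = 249
u_55 = 163·249 = 139
u_56 = 163·139 = 129
u_57 = 163·129 = 35
u_58 = 163·35 = 73
u_59 = 163·73 = 123
u_60 = 163·123 = 81
u_61 = 163·81 = 147
u_62 = 163·147 = 153
u_63 = 163·153 = 107
u_64 = 163·107 = 33
u_65 = 163·33 = 3
u_66 = 163·3 = 233
u_67 = 163·233 = 91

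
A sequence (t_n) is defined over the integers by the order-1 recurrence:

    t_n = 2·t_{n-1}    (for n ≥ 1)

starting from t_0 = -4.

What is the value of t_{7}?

-512

t_1 = 2·-4 = -8
t_2 = 2·-8 = -16
t_3 = 2·-16 = -32
t_4 = 2·-32 = -64
t_5 = 2·-64 = -128
t_6 = 2·-128 = -256
t_7 = 2·-256 = -512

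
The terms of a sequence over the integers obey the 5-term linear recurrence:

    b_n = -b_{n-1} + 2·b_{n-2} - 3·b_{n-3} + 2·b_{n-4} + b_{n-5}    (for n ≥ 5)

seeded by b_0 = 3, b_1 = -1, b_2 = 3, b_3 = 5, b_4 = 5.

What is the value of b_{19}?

-585615

b_5 = -1·5 + 2·5 + -3·3 + 2·-1 + 1·3 = -3
b_6 = -1·-3 + 2·5 + -3·5 + 2·3 + 1·-1 = 3
b_7 = -1·3 + 2·-3 + -3·5 + 2·5 + 1·3 = -11
b_8 = -1·-11 + 2·3 + -3·-3 + 2·5 + 1·5 = 41
b_9 = -1·41 + 2·-11 + -3·3 + 2·-3 + 1·5 = -73
b_10 = -1·-73 + 2·41 + -3·-11 + 2·3 + 1·-3 = 191
b_11 = -1·191 + 2·-73 + -3·41 + 2·-11 + 1·3 = -479
b_12 = -1·-479 + 2·191 + -3·-73 + 2·41 + 1·-11 = 1151
b_13 = -1·1151 + 2·-479 + -3·191 + 2·-73 + 1·41 = -2787
b_14 = -1·-2787 + 2·1151 + -3·-479 + 2·191 + 1·-73 = 6835
b_15 = -1·6835 + 2·-2787 + -3·1151 + 2·-479 + 1·191 = -16629
b_16 = -1·-16629 + 2·6835 + -3·-2787 + 2·1151 + 1·-479 = 40483
b_17 = -1·40483 + 2·-16629 + -3·6835 + 2·-2787 + 1·1151 = -98669
b_18 = -1·-98669 + 2·40483 + -3·-16629 + 2·6835 + 1·-2787 = 240405
b_19 = -1·240405 + 2·-98669 + -3·40483 + 2·-16629 + 1·6835 = -585615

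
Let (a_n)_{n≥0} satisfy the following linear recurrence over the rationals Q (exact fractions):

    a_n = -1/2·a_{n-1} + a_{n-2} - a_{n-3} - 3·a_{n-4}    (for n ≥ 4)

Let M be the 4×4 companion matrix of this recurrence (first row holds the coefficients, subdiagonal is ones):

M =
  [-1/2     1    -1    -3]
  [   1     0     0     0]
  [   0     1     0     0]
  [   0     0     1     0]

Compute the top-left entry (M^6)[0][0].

-59/64

(M^6)[0][0] is the top entry after applying M 6 times to the unit state (1, 0, 0, 0). Equivalently it is h_{9} for the auxiliary sequence (h_n) obeying the same recurrence with h_3 = 1 and h_i = 0 for 0 ≤ i < 3:
h_4 = -1/2·1 + 1·0 + -1·0 + -3·0 = -1/2
h_5 = -1/2·-1/2 + 1·1 + -1·0 + -3·0 = 5/4
h_6 = -1/2·5/4 + 1·-1/2 + -1·1 + -3·0 = -17/8
h_7 = -1/2·-17/8 + 1·5/4 + -1·-1/2 + -3·1 = -3/16
h_8 = -1/2·-3/16 + 1·-17/8 + -1·5/4 + -3·-1/2 = -57/32
h_9 = -1/2·-57/32 + 1·-3/16 + -1·-17/8 + -3·5/4 = -59/64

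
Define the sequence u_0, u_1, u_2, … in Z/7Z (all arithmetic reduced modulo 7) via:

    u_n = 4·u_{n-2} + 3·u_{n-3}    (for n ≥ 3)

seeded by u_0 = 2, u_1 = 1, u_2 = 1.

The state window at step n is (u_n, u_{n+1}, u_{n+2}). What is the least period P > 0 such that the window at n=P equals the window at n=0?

24

n=0: window = (2, 1, 1)
n=1: window = (1, 1, 3)
n=2: window = (1, 3, 0)
n=3: window = (3, 0, 1)
n=4: window = (0, 1, 2)
n=5: window = (1, 2, 4)
n=6: window = (2, 4, 4)
n=7: window = (4, 4, 1)
n=8: window = (4, 1, 0)
n=9: window = (1, 0, 2)
n=10: window = (0, 2, 3)
n=11: window = (2, 3, 1)
n=12: window = (3, 1, 4)
n=13: window = (1, 4, 6)
n=14: window = (4, 6, 5)
n=15: window = (6, 5, 1)
n=16: window = (5, 1, 3)
n=17: window = (1, 3, 5)
n=18: window = (3, 5, 1)
n=19: window = (5, 1, 1)
n=20: window = (1, 1, 5)
n=21: window = (1, 5, 0)
n=22: window = (5, 0, 2)
n=23: window = (0, 2, 1)
n=24: window = (2, 1, 1)
window at n=24 equals window at n=0 → period = 24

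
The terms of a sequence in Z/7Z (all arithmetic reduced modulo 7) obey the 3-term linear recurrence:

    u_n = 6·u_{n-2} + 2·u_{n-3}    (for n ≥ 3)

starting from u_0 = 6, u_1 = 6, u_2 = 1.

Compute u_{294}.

u_3 = 0·1 + 6·6 + 2·6 = 6
u_4 = 0·6 + 6·1 + 2·6 = 4
u_5 = 0·4 + 6·6 + 2·1 = 3
u_6 = 0·3 + 6·4 + 2·6 = 1
u_7 = 0·1 + 6·3 + 2·4 = 5
u_8 = 0·5 + 6·1 + 2·3 = 5
u_9 = 0·5 + 6·5 + 2·1 = 4
u_10 = 0·4 + 6·5 + 2·5 = 5
u_11 = 0·5 + 6·4 + 2·5 = 6
u_12 = 0·6 + 6·5 + 2·4 = 3
u_13 = 0·3 + 6·6 + 2·5 = 4
u_14 = 0·4 + 6·3 + 2·6 = 2
u_15 = 0·2 + 6·4 + 2·3 = 2
u_16 = 0·2 + 6·2 + 2·4 = 6
u_17 = 0·6 + 6·2 + 2·2 = 2
u_18 = 0·2 + 6·6 + 2·2 = 5
u_19 = 0·5 + 6·2 + 2·6 = 3
u_20 = 0·3 + 6·5 + 2·2 = 6
u_21 = 0·6 + 6·3 + 2·5 = 0
u_22 = 0·0 + 6·6 + 2·3 = 0
u_23 = 0·0 + 6·0 + 2·6 = 5
u_24 = 0·5 + 6·0 + 2·0 = 0
u_25 = 0·0 + 6·5 + 2·0 = 2
u_26 = 0·2 + 6·0 + 2·5 = 3
u_27 = 0·3 + 6·2 + 2·0 = 5
u_28 = 0·5 + 6·3 + 2·2 = 1
u_29 = 0·1 + 6·5 + 2·3 = 1
u_30 = 0·1 + 6·1 + 2·5 = 2
u_31 = 0·2 + 6·1 + 2·1 = 1
u_32 = 0·1 + 6·2 + 2·1 = 0
u_33 = 0·0 + 6·1 + 2·2 = 3
u_34 = 0·3 + 6·0 + 2·1 = 2
u_35 = 0·2 + 6·3 + 2·0 = 4
u_36 = 0·4 + 6·2 + 2·3 = 4
u_37 = 0·4 + 6·4 + 2·2 = 0
u_38 = 0·0 + 6·4 + 2·4 = 4
u_39 = 0·4 + 6·0 + 2·4 = 1
u_40 = 0·1 + 6·4 + 2·0 = 3
u_41 = 0·3 + 6·1 + 2·4 = 0
u_42 = 0·0 + 6·3 + 2·1 = 6
u_43 = 0·6 + 6·0 + 2·3 = 6
u_44 = 0·6 + 6·6 + 2·0 = 1
(u_42, u_43, u_44) = (6, 6, 1) = (u_0, u_1, u_2), so the sequence has period 42.
294 ≡ 0 (mod 42), hence u_294 = u_0 = 6.

6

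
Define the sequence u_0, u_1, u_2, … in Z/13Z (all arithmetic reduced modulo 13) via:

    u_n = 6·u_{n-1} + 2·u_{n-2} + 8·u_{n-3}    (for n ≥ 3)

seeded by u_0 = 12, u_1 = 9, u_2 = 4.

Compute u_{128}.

u_3 = 6·4 + 2·9 + 8·12 = 8
u_4 = 6·8 + 2·4 + 8·9 = 11
u_5 = 6·11 + 2·8 + 8·4 = 10
u_6 = 6·10 + 2·11 + 8·8 = 3
u_7 = 6·3 + 2·10 + 8·11 = 9
u_8 = 6·9 + 2·3 + 8·10 = 10
u_9 = 6·10 + 2·9 + 8·3 = 11
u_10 = 6·11 + 2·10 + 8·9 = 2
u_11 = 6·2 + 2·11 + 8·10 = 10
u_12 = 6·10 + 2·2 + 8·11 = 9
u_13 = 6·9 + 2·10 + 8·2 = 12
u_14 = 6·12 + 2·9 + 8·10 = 1
u_15 = 6·1 + 2·12 + 8·9 = 11
u_16 = 6·11 + 2·1 + 8·12 = 8
u_17 = 6·8 + 2·11 + 8·1 = 0
u_18 = 6·0 + 2·8 + 8·11 = 0
u_19 = 6·0 + 2·0 + 8·8 = 12
u_20 = 6·12 + 2·0 + 8·0 = 7
u_21 = 6·7 + 2·12 + 8·0 = 1
u_22 = 6·1 + 2·7 + 8·12 = 12
u_23 = 6·12 + 2·1 + 8·7 = 0
u_24 = 6·0 + 2·12 + 8·1 = 6
u_25 = 6·6 + 2·0 + 8·12 = 2
u_26 = 6·2 + 2·6 + 8·0 = 11
u_27 = 6·11 + 2·2 + 8·6 = 1
u_28 = 6·1 + 2·11 + 8·2 = 5
u_29 = 6·5 + 2·1 + 8·11 = 3
u_30 = 6·3 + 2·5 + 8·1 = 10
u_31 = 6·10 + 2·3 + 8·5 = 2
u_32 = 6·2 + 2·10 + 8·3 = 4
u_33 = 6·4 + 2·2 + 8·10 = 4
u_34 = 6·4 + 2·4 + 8·2 = 9
u_35 = 6·9 + 2·4 + 8·4 = 3
u_36 = 6·3 + 2·9 + 8·4 = 3
u_37 = 6·3 + 2·3 + 8·9 = 5
u_38 = 6·5 + 2·3 + 8·3 = 8
u_39 = 6·8 + 2·5 + 8·3 = 4
u_40 = 6·4 + 2·8 + 8·5 = 2
u_41 = 6·2 + 2·4 + 8·8 = 6
u_42 = 6·6 + 2·2 + 8·4 = 7
u_43 = 6·7 + 2·6 + 8·2 = 5
u_44 = 6·5 + 2·7 + 8·6 = 1
u_45 = 6·1 + 2·5 + 8·7 = 7
u_46 = 6·7 + 2·1 + 8·5 = 6
u_47 = 6·6 + 2·7 + 8·1 = 6
u_48 = 6·6 + 2·6 + 8·7 = 0
u_49 = 6·0 + 2·6 + 8·6 = 8
u_50 = 6·8 + 2·0 + 8·6 = 5
u_51 = 6·5 + 2·8 + 8·0 = 7
u_52 = 6·7 + 2·5 + 8·8 = 12
u_53 = 6·12 + 2·7 + 8·5 = 9
u_54 = 6·9 + 2·12 + 8·7 = 4
(u_52, u_53, u_54) = (12, 9, 4) = (u_0, u_1, u_2), so the sequence has period 52.
128 ≡ 24 (mod 52), hence u_128 = u_24 = 6.

6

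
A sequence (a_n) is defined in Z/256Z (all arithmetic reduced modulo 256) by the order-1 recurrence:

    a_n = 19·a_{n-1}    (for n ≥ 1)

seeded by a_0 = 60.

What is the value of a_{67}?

a_1 = 19·60 = 116
a_2 = 19·116 = 156
a_3 = 19·156 = 148
a_4 = 19·148 = 252
a_5 = 19·252 = 180
a_6 = 19·180 = 92
a_7 = 19·92 = 212
a_8 = 19·212 = 188
a_9 = 19·188 = 244
a_10 = 19·244 = 28
a_11 = 19·28 = 20
a_12 = 19·20 = 124
a_13 = 19·124 = 52
a_14 = 19·52 = 220
a_15 = 19·220 = 84
a_16 = 19·84 = 60
(a_16) = (60) = (a_0), so the sequence has period 16.
67 ≡ 3 (mod 16), hence a_67 = a_3 = 148.

148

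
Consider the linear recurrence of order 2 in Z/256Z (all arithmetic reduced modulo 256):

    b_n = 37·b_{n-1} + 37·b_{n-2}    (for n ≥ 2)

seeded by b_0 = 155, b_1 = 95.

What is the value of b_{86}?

b_2 = 37·95 + 37·155 = 34
b_3 = 37·34 + 37·95 = 165
b_4 = 37·165 + 37·34 = 195
b_5 = 37·195 + 37·165 = 8
b_6 = 37·8 + 37·195 = 87
b_7 = 37·87 + 37·8 = 187
b_8 = 37·187 + 37·87 = 154
b_9 = 37·154 + 37·187 = 73
b_10 = 37·73 + 37·154 = 207
b_11 = 37·207 + 37·73 = 120
b_12 = 37·120 + 37·207 = 67
b_13 = 37·67 + 37·120 = 7
b_14 = 37·7 + 37·67 = 178
b_15 = 37·178 + 37·7 = 189
b_16 = 37·189 + 37·178 = 11
b_17 = 37·11 + 37·189 = 232
b_18 = 37·232 + 37·11 = 31
b_19 = 37·31 + 37·232 = 3
b_20 = 37·3 + 37·31 = 234
b_21 = 37·234 + 37·3 = 65
b_22 = 37·65 + 37·234 = 55
b_23 = 37·55 + 37·65 = 88
b_24 = 37·88 + 37·55 = 171
b_25 = 37·171 + 37·88 = 111
b_26 = 37·111 + 37·171 = 194
b_27 = 37·194 + 37·111 = 21
b_28 = 37·21 + 37·194 = 19
b_29 = 37·19 + 37·21 = 200
b_30 = 37·200 + 37·19 = 167
b_31 = 37·167 + 37·200 = 11
b_32 = 37·11 + 37·167 = 186
b_33 = 37·186 + 37·11 = 121
b_34 = 37·121 + 37·186 = 95
b_35 = 37·95 + 37·121 = 56
b_36 = 37·56 + 37·95 = 211
b_37 = 37·211 + 37·56 = 151
b_38 = 37·151 + 37·211 = 82
b_39 = 37·82 + 37·151 = 173
b_40 = 37·173 + 37·82 = 219
b_41 = 37·219 + 37·173 = 168
b_42 = 37·168 + 37·219 = 239
b_43 = 37·239 + 37·168 = 211
b_44 = 37·211 + 37·239 = 10
b_45 = 37·10 + 37·211 = 241
b_46 = 37·241 + 37·10 = 71
b_47 = 37·71 + 37·241 = 24
b_48 = 37·24 + 37·71 = 187
b_49 = 37·187 + 37·24 = 127
b_50 = 37·127 + 37·187 = 98
b_51 = 37·98 + 37·127 = 133
b_52 = 37·133 + 37·98 = 99
b_53 = 37·99 + 37·133 = 136
b_54 = 37·136 + 37·99 = 247
b_55 = 37·247 + 37·136 = 91
b_56 = 37·91 + 37·247 = 218
b_57 = 37·218 + 37·91 = 169
b_58 = 37·169 + 37·218 = 239
b_59 = 37·239 + 37·169 = 248
b_60 = 37·248 + 37·239 = 99
b_61 = 37·99 + 37·248 = 39
b_62 = 37·39 + 37·99 = 242
b_63 = 37·242 + 37·39 = 157
b_64 = 37·157 + 37·242 = 171
b_65 = 37·171 + 37·157 = 104
b_66 = 37·104 + 37·171 = 191
b_67 = 37·191 + 37·104 = 163
b_68 = 37·163 + 37·191 = 42
b_69 = 37·42 + 37·163 = 161
b_70 = 37·161 + 37·42 = 87
b_71 = 37·87 + 37·161 = 216
b_72 = 37·216 + 37·87 = 203
b_73 = 37·203 + 37·216 = 143
b_74 = 37·143 + 37·203 = 2
b_75 = 37·2 + 37·143 = 245
b_76 = 37·245 + 37·2 = 179
b_77 = 37·179 + 37·245 = 72
b_78 = 37·72 + 37·179 = 71
b_79 = 37·71 + 37·72 = 171
b_80 = 37·171 + 37·71 = 250
b_81 = 37·250 + 37·171 = 217
b_82 = 37·217 + 37·250 = 127
b_83 = 37·127 + 37·217 = 184
b_84 = 37·184 + 37·127 = 243
b_85 = 37·243 + 37·184 = 183
b_86 = 37·183 + 37·243 = 146

146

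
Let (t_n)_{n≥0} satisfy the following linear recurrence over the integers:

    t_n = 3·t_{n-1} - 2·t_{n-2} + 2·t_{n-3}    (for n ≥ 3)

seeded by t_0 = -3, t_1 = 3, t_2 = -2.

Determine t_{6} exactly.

t_3 = 3·-2 + -2·3 + 2·-3 = -18
t_4 = 3·-18 + -2·-2 + 2·3 = -44
t_5 = 3·-44 + -2·-18 + 2·-2 = -100
t_6 = 3·-100 + -2·-44 + 2·-18 = -248

-248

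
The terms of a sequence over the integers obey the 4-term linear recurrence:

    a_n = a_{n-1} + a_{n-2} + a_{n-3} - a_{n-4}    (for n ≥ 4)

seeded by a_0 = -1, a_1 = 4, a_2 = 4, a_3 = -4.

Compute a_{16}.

374

a_4 = 1·-4 + 1·4 + 1·4 + -1·-1 = 5
a_5 = 1·5 + 1·-4 + 1·4 + -1·4 = 1
a_6 = 1·1 + 1·5 + 1·-4 + -1·4 = -2
a_7 = 1·-2 + 1·1 + 1·5 + -1·-4 = 8
a_8 = 1·8 + 1·-2 + 1·1 + -1·5 = 2
a_9 = 1·2 + 1·8 + 1·-2 + -1·1 = 7
a_10 = 1·7 + 1·2 + 1·8 + -1·-2 = 19
a_11 = 1·19 + 1·7 + 1·2 + -1·8 = 20
a_12 = 1·20 + 1·19 + 1·7 + -1·2 = 44
a_13 = 1·44 + 1·20 + 1·19 + -1·7 = 76
a_14 = 1·76 + 1·44 + 1·20 + -1·19 = 121
a_15 = 1·121 + 1·76 + 1·44 + -1·20 = 221
a_16 = 1·221 + 1·121 + 1·76 + -1·44 = 374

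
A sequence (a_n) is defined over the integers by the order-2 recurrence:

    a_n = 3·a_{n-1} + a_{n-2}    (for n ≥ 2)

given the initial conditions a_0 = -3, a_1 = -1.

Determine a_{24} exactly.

-1502376693843

a_2 = 3·-1 + 1·-3 = -6
a_3 = 3·-6 + 1·-1 = -19
a_4 = 3·-19 + 1·-6 = -63
a_5 = 3·-63 + 1·-19 = -208
a_6 = 3·-208 + 1·-63 = -687
a_7 = 3·-687 + 1·-208 = -2269
a_8 = 3·-2269 + 1·-687 = -7494
a_9 = 3·-7494 + 1·-2269 = -24751
a_10 = 3·-24751 + 1·-7494 = -81747
a_11 = 3·-81747 + 1·-24751 = -269992
a_12 = 3·-269992 + 1·-81747 = -891723
a_13 = 3·-891723 + 1·-269992 = -2945161
a_14 = 3·-2945161 + 1·-891723 = -9727206
a_15 = 3·-9727206 + 1·-2945161 = -32126779
a_16 = 3·-32126779 + 1·-9727206 = -106107543
a_17 = 3·-106107543 + 1·-32126779 = -350449408
a_18 = 3·-350449408 + 1·-106107543 = -1157455767
a_19 = 3·-1157455767 + 1·-350449408 = -3822816709
a_20 = 3·-3822816709 + 1·-1157455767 = -12625905894
a_21 = 3·-12625905894 + 1·-3822816709 = -41700534391
a_22 = 3·-41700534391 + 1·-12625905894 = -137727509067
a_23 = 3·-137727509067 + 1·-41700534391 = -454883061592
a_24 = 3·-454883061592 + 1·-137727509067 = -1502376693843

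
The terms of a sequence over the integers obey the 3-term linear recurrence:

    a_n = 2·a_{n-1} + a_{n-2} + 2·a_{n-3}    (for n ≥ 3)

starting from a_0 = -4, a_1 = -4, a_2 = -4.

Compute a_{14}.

a_3 = 2·-4 + 1·-4 + 2·-4 = -20
a_4 = 2·-20 + 1·-4 + 2·-4 = -52
a_5 = 2·-52 + 1·-20 + 2·-4 = -132
a_6 = 2·-132 + 1·-52 + 2·-20 = -356
a_7 = 2·-356 + 1·-132 + 2·-52 = -948
a_8 = 2·-948 + 1·-356 + 2·-132 = -2516
a_9 = 2·-2516 + 1·-948 + 2·-356 = -6692
a_10 = 2·-6692 + 1·-2516 + 2·-948 = -17796
a_11 = 2·-17796 + 1·-6692 + 2·-2516 = -47316
a_12 = 2·-47316 + 1·-17796 + 2·-6692 = -125812
a_13 = 2·-125812 + 1·-47316 + 2·-17796 = -334532
a_14 = 2·-334532 + 1·-125812 + 2·-47316 = -889508

-889508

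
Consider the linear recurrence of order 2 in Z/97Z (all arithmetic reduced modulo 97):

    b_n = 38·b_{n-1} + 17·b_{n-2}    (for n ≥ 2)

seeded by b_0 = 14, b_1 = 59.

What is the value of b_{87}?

b_2 = 38·59 + 17·14 = 55
b_3 = 38·55 + 17·59 = 86
b_4 = 38·86 + 17·55 = 32
b_5 = 38·32 + 17·86 = 59
b_6 = 38·59 + 17·32 = 70
b_7 = 38·70 + 17·59 = 74
b_8 = 38·74 + 17·70 = 25
b_9 = 38·25 + 17·74 = 74
b_10 = 38·74 + 17·25 = 36
b_11 = 38·36 + 17·74 = 7
b_12 = 38·7 + 17·36 = 5
b_13 = 38·5 + 17·7 = 18
b_14 = 38·18 + 17·5 = 90
b_15 = 38·90 + 17·18 = 40
b_16 = 38·40 + 17·90 = 43
b_17 = 38·43 + 17·40 = 83
b_18 = 38·83 + 17·43 = 5
b_19 = 38·5 + 17·83 = 49
b_20 = 38·49 + 17·5 = 7
b_21 = 38·7 + 17·49 = 32
b_22 = 38·32 + 17·7 = 74
b_23 = 38·74 + 17·32 = 58
b_24 = 38·58 + 17·74 = 67
b_25 = 38·67 + 17·58 = 40
b_26 = 38·40 + 17·67 = 40
b_27 = 38·40 + 17·40 = 66
b_28 = 38·66 + 17·40 = 84
b_29 = 38·84 + 17·66 = 46
b_30 = 38·46 + 17·84 = 72
b_31 = 38·72 + 17·46 = 26
b_32 = 38·26 + 17·72 = 78
b_33 = 38·78 + 17·26 = 11
b_34 = 38·11 + 17·78 = 95
b_35 = 38·95 + 17·11 = 14
b_36 = 38·14 + 17·95 = 13
b_37 = 38·13 + 17·14 = 53
b_38 = 38·53 + 17·13 = 4
b_39 = 38·4 + 17·53 = 83
b_40 = 38·83 + 17·4 = 21
b_41 = 38·21 + 17·83 = 75
b_42 = 38·75 + 17·21 = 6
b_43 = 38·6 + 17·75 = 48
b_44 = 38·48 + 17·6 = 83
b_45 = 38·83 + 17·48 = 90
b_46 = 38·90 + 17·83 = 78
b_47 = 38·78 + 17·90 = 32
b_48 = 38·32 + 17·78 = 20
b_49 = 38·20 + 17·32 = 43
b_50 = 38·43 + 17·20 = 34
b_51 = 38·34 + 17·43 = 83
b_52 = 38·83 + 17·34 = 46
b_53 = 38·46 + 17·83 = 55
b_54 = 38·55 + 17·46 = 59
b_55 = 38·59 + 17·55 = 73
b_56 = 38·73 + 17·59 = 91
b_57 = 38·91 + 17·73 = 43
b_58 = 38·43 + 17·91 = 77
b_59 = 38·77 + 17·43 = 68
b_60 = 38·68 + 17·77 = 13
b_61 = 38·13 + 17·68 = 1
b_62 = 38·1 + 17·13 = 65
b_63 = 38·65 + 17·1 = 62
b_64 = 38·62 + 17·65 = 66
b_65 = 38·66 + 17·62 = 70
b_66 = 38·70 + 17·66 = 96
b_67 = 38·96 + 17·70 = 85
b_68 = 38·85 + 17·96 = 12
b_69 = 38·12 + 17·85 = 58
b_70 = 38·58 + 17·12 = 80
b_71 = 38·80 + 17·58 = 49
b_72 = 38·49 + 17·80 = 21
b_73 = 38·21 + 17·49 = 79
b_74 = 38·79 + 17·21 = 61
b_75 = 38·61 + 17·79 = 72
b_76 = 38·72 + 17·61 = 87
b_77 = 38·87 + 17·72 = 68
b_78 = 38·68 + 17·87 = 86
b_79 = 38·86 + 17·68 = 59
b_80 = 38·59 + 17·86 = 18
b_81 = 38·18 + 17·59 = 38
b_82 = 38·38 + 17·18 = 4
b_83 = 38·4 + 17·38 = 22
b_84 = 38·22 + 17·4 = 31
b_85 = 38·31 + 17·22 = 0
b_86 = 38·0 + 17·31 = 42
b_87 = 38·42 + 17·0 = 44

44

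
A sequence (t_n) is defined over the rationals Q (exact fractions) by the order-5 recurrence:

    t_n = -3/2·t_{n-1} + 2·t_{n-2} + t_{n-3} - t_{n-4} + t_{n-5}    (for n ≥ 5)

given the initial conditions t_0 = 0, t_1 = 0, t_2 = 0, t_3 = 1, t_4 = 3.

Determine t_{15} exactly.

-14980009/2048

t_5 = -3/2·3 + 2·1 + 1·0 + -1·0 + 1·0 = -5/2
t_6 = -3/2·-5/2 + 2·3 + 1·1 + -1·0 + 1·0 = 43/4
t_7 = -3/2·43/4 + 2·-5/2 + 1·3 + -1·1 + 1·0 = -153/8
t_8 = -3/2·-153/8 + 2·43/4 + 1·-5/2 + -1·3 + 1·1 = 731/16
t_9 = -3/2·731/16 + 2·-153/8 + 1·43/4 + -1·-5/2 + 1·3 = -2897/32
t_10 = -3/2·-2897/32 + 2·731/16 + 1·-153/8 + -1·43/4 + 1·-5/2 = 12467/64
t_11 = -3/2·12467/64 + 2·-2897/32 + 1·731/16 + -1·-153/8 + 1·43/4 = -50905/128
t_12 = -3/2·-50905/128 + 2·12467/64 + 1·-2897/32 + -1·731/16 + 1·-153/8 = 212683/256
t_13 = -3/2·212683/256 + 2·-50905/128 + 1·12467/64 + -1·-2897/32 + 1·731/16 = -875809/512
t_14 = -3/2·-875809/512 + 2·212683/256 + 1·-50905/128 + -1·12467/64 + 1·-2897/32 = 3629475/1024
t_15 = -3/2·3629475/1024 + 2·-875809/512 + 1·212683/256 + -1·-50905/128 + 1·12467/64 = -14980009/2048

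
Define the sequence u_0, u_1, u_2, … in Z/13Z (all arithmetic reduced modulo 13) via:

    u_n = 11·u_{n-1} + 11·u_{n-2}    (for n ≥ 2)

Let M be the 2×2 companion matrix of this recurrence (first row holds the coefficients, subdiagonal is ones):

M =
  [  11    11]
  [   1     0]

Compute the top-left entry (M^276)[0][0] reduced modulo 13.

1

(M^276)[0][0] is the top entry after applying M 276 times to the unit state (1, 0). Equivalently it is h_{277} for the auxiliary sequence (h_n) obeying the same recurrence with h_1 = 1 and h_i = 0 for 0 ≤ i < 1:
h_2 = 11·1 + 11·0 = 11
h_3 = 11·11 + 11·1 = 2
h_4 = 11·2 + 11·11 = 0
h_5 = 11·0 + 11·2 = 9
h_6 = 11·9 + 11·0 = 8
h_7 = 11·8 + 11·9 = 5
h_8 = 11·5 + 11·8 = 0
h_9 = 11·0 + 11·5 = 3
h_10 = 11·3 + 11·0 = 7
h_11 = 11·7 + 11·3 = 6
h_12 = 11·6 + 11·7 = 0
h_13 = 11·0 + 11·6 = 1
(h_12, h_13) = (0, 1) = (h_0, h_1), so the sequence has period 12.
277 ≡ 1 (mod 12), hence h_277 = h_1 = 1.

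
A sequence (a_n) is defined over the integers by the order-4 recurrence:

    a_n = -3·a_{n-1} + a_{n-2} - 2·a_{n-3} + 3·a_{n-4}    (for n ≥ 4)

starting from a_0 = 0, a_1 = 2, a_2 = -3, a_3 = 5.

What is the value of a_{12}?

a_4 = -3·5 + 1·-3 + -2·2 + 3·0 = -22
a_5 = -3·-22 + 1·5 + -2·-3 + 3·2 = 83
a_6 = -3·83 + 1·-22 + -2·5 + 3·-3 = -290
a_7 = -3·-290 + 1·83 + -2·-22 + 3·5 = 1012
a_8 = -3·1012 + 1·-290 + -2·83 + 3·-22 = -3558
a_9 = -3·-3558 + 1·1012 + -2·-290 + 3·83 = 12515
a_10 = -3·12515 + 1·-3558 + -2·1012 + 3·-290 = -43997
a_11 = -3·-43997 + 1·12515 + -2·-3558 + 3·1012 = 154658
a_12 = -3·154658 + 1·-43997 + -2·12515 + 3·-3558 = -543675

-543675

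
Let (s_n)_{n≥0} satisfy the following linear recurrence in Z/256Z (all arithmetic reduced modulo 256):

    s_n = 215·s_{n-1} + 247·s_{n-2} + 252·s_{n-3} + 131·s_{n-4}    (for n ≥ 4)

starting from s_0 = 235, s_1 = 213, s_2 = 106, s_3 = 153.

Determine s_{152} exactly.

138

s_4 = 215·153 + 247·106 + 252·213 + 131·235 = 178
s_5 = 215·178 + 247·153 + 252·106 + 131·213 = 116
s_6 = 215·116 + 247·178 + 252·153 + 131·106 = 4
s_7 = 215·4 + 247·116 + 252·178 + 131·153 = 203
s_8 = 215·203 + 247·4 + 252·116 + 131·178 = 159
s_9 = 215·159 + 247·203 + 252·4 + 131·116 = 178
Continuing the recurrence:
  s_10 = 199;  s_11 = 68;  s_12 = 178;  s_13 = 20;  s_14 = 79;  s_15 = 169
  s_16 = 238;  s_17 = 241;  s_18 = 210;  s_19 = 168;  s_20 = 188;  s_21 = 7
  s_22 = 27;  s_23 = 118;  s_24 = 63;  s_25 = 236;  s_26 = 246;  s_27 = 180
  s_28 = 19;  s_29 = 141;  s_30 = 210;  s_31 = 57;  s_32 = 2;  s_33 = 140
  s_34 = 20;  s_35 = 3;  s_36 = 167;  s_37 = 122;  s_38 = 199;  s_39 = 196
  s_40 = 42;  s_41 = 180;  s_42 = 119;  s_43 = 65;  s_44 = 22;  s_45 = 113
  s_46 = 2;  s_47 = 160;  s_48 = 204;  s_49 = 127;  s_50 = 3;  s_51 = 190
  s_52 = 223;  s_53 = 140;  s_54 = 78;  s_55 = 84;  s_56 = 187;  s_57 = 133
  s_58 = 186;  s_59 = 153;  s_60 = 146;  s_61 = 100;  s_62 = 164;  s_63 = 59
  s_64 = 239;  s_65 = 66;  s_66 = 7;  s_67 = 4;  s_68 = 98;  s_69 = 212
  s_70 = 31;  s_71 = 25;  s_72 = 190;  s_73 = 177;  s_74 = 114;  s_75 = 88
  s_76 = 92;  s_77 = 247;  s_78 = 43;  s_79 = 6;  s_80 = 191;  s_81 = 236
  s_82 = 102;  s_83 = 116;  s_84 = 227;  s_85 = 189;  s_86 = 34;  s_87 = 185
  s_88 = 98;  s_89 = 252;  s_90 = 180;  s_91 = 115;  s_92 = 119;  s_93 = 10
  s_94 = 135;  s_95 = 4;  s_96 = 90;  s_97 = 116;  s_98 = 71;  s_99 = 49
  s_100 = 230;  s_101 = 177;  s_102 = 34;  s_103 = 208;  s_104 = 108;  s_105 = 111
  s_106 = 147;  s_107 = 78;  s_108 = 223;  s_109 = 12;  s_110 = 62;  s_111 = 20
  s_112 = 139;  s_113 = 53;  s_114 = 10;  s_115 = 153;  s_116 = 114;  s_117 = 84
  s_118 = 68;  s_119 = 171;  s_120 = 63;  s_121 = 210;  s_122 = 71;  s_123 = 196
  s_124 = 18;  s_125 = 148;  s_126 = 239;  s_127 = 137;  s_128 = 142;  s_129 = 113
  s_130 = 18;  s_131 = 8;  s_132 = 252;  s_133 = 231;  s_134 = 59;  s_135 = 150
  s_136 = 63;  s_137 = 236;  s_138 = 214;  s_139 = 52;  s_140 = 179;  s_141 = 237
  s_142 = 114;  s_143 = 57;  s_144 = 194;  s_145 = 108;  s_146 = 84;  s_147 = 227
  s_148 = 71;  s_149 = 154;  s_150 = 71
s_151 = 215·71 + 247·154 + 252·71 + 131·227 = 68
s_152 = 215·68 + 247·71 + 252·154 + 131·71 = 138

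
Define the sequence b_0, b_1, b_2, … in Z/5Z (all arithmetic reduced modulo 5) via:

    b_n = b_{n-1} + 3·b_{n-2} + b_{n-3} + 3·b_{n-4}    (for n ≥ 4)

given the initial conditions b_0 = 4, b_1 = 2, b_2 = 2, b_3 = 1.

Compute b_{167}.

b_4 = 1·1 + 3·2 + 1·2 + 3·4 = 1
b_5 = 1·1 + 3·1 + 1·2 + 3·2 = 2
b_6 = 1·2 + 3·1 + 1·1 + 3·2 = 2
b_7 = 1·2 + 3·2 + 1·1 + 3·1 = 2
b_8 = 1·2 + 3·2 + 1·2 + 3·1 = 3
b_9 = 1·3 + 3·2 + 1·2 + 3·2 = 2
Continuing the recurrence:
  b_10 = 4;  b_11 = 4;  b_12 = 2;  b_13 = 4;  b_14 = 1;  b_15 = 2
  b_16 = 0;  b_17 = 4;  b_18 = 4;  b_19 = 2;  b_20 = 3;  b_21 = 0
  b_22 = 3;  b_23 = 2;  b_24 = 0;  b_25 = 4;  b_26 = 0;  b_27 = 3
  b_28 = 2;  b_29 = 3;  b_30 = 2;  b_31 = 2;  b_32 = 2;  b_33 = 4
  b_34 = 3;  b_35 = 3;  b_36 = 2;  b_37 = 1;  b_38 = 4;  b_39 = 3
  b_40 = 2;  b_41 = 3;  b_42 = 4;  b_43 = 4;  b_44 = 0;  b_45 = 0
  b_46 = 1;  b_47 = 3;  b_48 = 1;  b_49 = 1;  b_50 = 0;  b_51 = 3
  b_52 = 2;  b_53 = 4;  b_54 = 3;  b_55 = 1;  b_56 = 0;  b_57 = 3
  b_58 = 3;  b_59 = 0;  b_60 = 2;  b_61 = 4;  b_62 = 4;  b_63 = 3
  b_64 = 0;  b_65 = 0;  b_66 = 0;  b_67 = 4;  b_68 = 4;  b_69 = 1
  b_70 = 2;  b_71 = 1;  b_72 = 0;  b_73 = 3;  b_74 = 0;  b_75 = 2
  b_76 = 0;  b_77 = 0;  b_78 = 2;  b_79 = 3;  b_80 = 4;  b_81 = 0
  b_82 = 1;  b_83 = 4;  b_84 = 4;  b_85 = 2;  b_86 = 1;  b_87 = 3
  b_88 = 0;  b_89 = 1;  b_90 = 2;  b_91 = 4;  b_92 = 1;  b_93 = 3
  b_94 = 1;  b_95 = 3;  b_96 = 2;  b_97 = 1;  b_98 = 3;  b_99 = 2
  b_100 = 3;  b_101 = 0;  b_102 = 0;  b_103 = 4;  b_104 = 3;  b_105 = 0
  b_106 = 3;  b_107 = 3;  b_108 = 1;  b_109 = 3;  b_110 = 3;  b_111 = 2
  b_112 = 2;  b_113 = 0;  b_114 = 2;  b_115 = 0;  b_116 = 2;  b_117 = 4
  b_118 = 1;  b_119 = 0;  b_120 = 3;  b_121 = 1;  b_122 = 3;  b_123 = 4
  b_124 = 3;  b_125 = 1;  b_126 = 3;  b_127 = 1;  b_128 = 0;  b_129 = 4
  b_130 = 4;  b_131 = 4;  b_132 = 0;  b_133 = 3;  b_134 = 4;  b_135 = 0
  b_136 = 0;  b_137 = 3;  b_138 = 0;  b_139 = 4;  b_140 = 2;  b_141 = 3
  b_142 = 3;  b_143 = 1;  b_144 = 4;  b_145 = 4;  b_146 = 1;  b_147 = 0
  b_148 = 4;  b_149 = 2;  b_150 = 2;  b_151 = 2;  b_152 = 2;  b_153 = 1
  b_154 = 0;  b_155 = 1;  b_156 = 3;  b_157 = 4;  b_158 = 4;  b_159 = 2
  b_160 = 2;  b_161 = 4;  b_162 = 4;  b_163 = 4;  b_164 = 1;  b_165 = 4
b_166 = 1·4 + 3·1 + 1·4 + 3·4 = 3
b_167 = 1·3 + 3·4 + 1·1 + 3·4 = 3

3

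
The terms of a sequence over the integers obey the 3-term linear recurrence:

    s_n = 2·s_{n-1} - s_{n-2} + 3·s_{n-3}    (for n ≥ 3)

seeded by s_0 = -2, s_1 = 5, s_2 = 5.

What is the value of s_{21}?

s_3 = 2·5 + -1·5 + 3·-2 = -1
s_4 = 2·-1 + -1·5 + 3·5 = 8
s_5 = 2·8 + -1·-1 + 3·5 = 32
s_6 = 2·32 + -1·8 + 3·-1 = 53
s_7 = 2·53 + -1·32 + 3·8 = 98
s_8 = 2·98 + -1·53 + 3·32 = 239
s_9 = 2·239 + -1·98 + 3·53 = 539
s_10 = 2·539 + -1·239 + 3·98 = 1133
s_11 = 2·1133 + -1·539 + 3·239 = 2444
s_12 = 2·2444 + -1·1133 + 3·539 = 5372
s_13 = 2·5372 + -1·2444 + 3·1133 = 11699
s_14 = 2·11699 + -1·5372 + 3·2444 = 25358
s_15 = 2·25358 + -1·11699 + 3·5372 = 55133
s_16 = 2·55133 + -1·25358 + 3·11699 = 120005
s_17 = 2·120005 + -1·55133 + 3·25358 = 260951
s_18 = 2·260951 + -1·120005 + 3·55133 = 567296
s_19 = 2·567296 + -1·260951 + 3·120005 = 1233656
s_20 = 2·1233656 + -1·567296 + 3·260951 = 2682869
s_21 = 2·2682869 + -1·1233656 + 3·567296 = 5833970

5833970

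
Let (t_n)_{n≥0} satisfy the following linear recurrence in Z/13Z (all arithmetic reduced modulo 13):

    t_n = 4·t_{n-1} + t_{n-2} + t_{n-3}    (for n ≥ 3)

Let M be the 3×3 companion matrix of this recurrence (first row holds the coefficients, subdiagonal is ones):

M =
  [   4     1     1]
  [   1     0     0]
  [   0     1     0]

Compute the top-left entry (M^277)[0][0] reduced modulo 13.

(M^277)[0][0] is the top entry after applying M 277 times to the unit state (1, 0, 0). Equivalently it is h_{279} for the auxiliary sequence (h_n) obeying the same recurrence with h_2 = 1 and h_i = 0 for 0 ≤ i < 2:
h_3 = 4·1 + 1·0 + 1·0 = 4
h_4 = 4·4 + 1·1 + 1·0 = 4
h_5 = 4·4 + 1·4 + 1·1 = 8
h_6 = 4·8 + 1·4 + 1·4 = 1
h_7 = 4·1 + 1·8 + 1·4 = 3
h_8 = 4·3 + 1·1 + 1·8 = 8
h_9 = 4·8 + 1·3 + 1·1 = 10
h_10 = 4·10 + 1·8 + 1·3 = 12
h_11 = 4·12 + 1·10 + 1·8 = 1
h_12 = 4·1 + 1·12 + 1·10 = 0
h_13 = 4·0 + 1·1 + 1·12 = 0
h_14 = 4·0 + 1·0 + 1·1 = 1
(h_12, h_13, h_14) = (0, 0, 1) = (h_0, h_1, h_2), so the sequence has period 12.
279 ≡ 3 (mod 12), hence h_279 = h_3 = 4.

4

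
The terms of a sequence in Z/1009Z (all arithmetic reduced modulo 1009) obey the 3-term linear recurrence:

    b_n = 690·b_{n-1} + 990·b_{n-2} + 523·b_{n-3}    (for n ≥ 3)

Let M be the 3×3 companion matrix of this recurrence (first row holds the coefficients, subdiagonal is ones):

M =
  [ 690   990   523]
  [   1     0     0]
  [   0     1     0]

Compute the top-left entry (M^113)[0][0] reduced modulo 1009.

(M^113)[0][0] is the top entry after applying M 113 times to the unit state (1, 0, 0). Equivalently it is h_{115} for the auxiliary sequence (h_n) obeying the same recurrence with h_2 = 1 and h_i = 0 for 0 ≤ i < 2:
h_3 = 690·1 + 990·0 + 523·0 = 690
h_4 = 690·690 + 990·1 + 523·0 = 842
h_5 = 690·842 + 990·690 + 523·1 = 326
h_6 = 690·326 + 990·842 + 523·690 = 736
h_7 = 690·736 + 990·326 + 523·842 = 615
h_8 = 690·615 + 990·736 + 523·326 = 689
Continuing the recurrence:
  h_9 = 84;  h_10 = 247;  h_11 = 465;  h_12 = 885;  h_13 = 480;  h_14 = 612
  h_15 = 203;  h_16 = 98;  h_17 = 419;  h_18 = 916;  h_19 = 312;  h_20 = 296
  h_21 = 341;  h_22 = 341;  h_23 = 199;  h_24 = 420;  h_25 = 222;  h_26 = 54
  h_27 = 452;  h_28 = 153;  h_29 = 108;  h_30 = 264;  h_31 = 814;  h_32 = 665
  h_33 = 272;  h_34 = 412;  h_35 = 318;  h_36 = 698;  h_37 = 898;  h_38 = 787
  h_39 = 75;  h_40 = 942;  h_41 = 706;  h_42 = 940;  h_43 = 799;  h_44 = 642
  h_45 = 220;  h_46 = 511;  h_47 = 74;  h_48 = 16;  h_49 = 421;  h_50 = 963
  h_51 = 917;  h_52 = 173;  h_53 = 196;  h_54 = 90;  h_55 = 532;  h_56 = 711
  h_57 = 854;  h_58 = 373;  h_59 = 534;  h_60 = 815;  h_61 = 623;  h_62 = 484
  h_63 = 699;  h_64 = 824;  h_65 = 202;  h_66 = 945;  h_67 = 543;  h_68 = 239
  h_69 = 41;  h_70 = 1002;  h_71 = 326;  h_72 = 320;  h_73 = 64;  h_74 = 724
  h_75 = 773;  h_76 = 154;  h_77 = 31;  h_78 = 981;  h_79 = 93;  h_80 = 195
  h_81 = 86;  h_82 = 347;  h_83 = 757;  h_84 = 720;  h_85 = 985;  h_86 = 413
  h_87 = 82;  h_88 = 866;  h_89 = 745;  h_90 = 667;  h_91 = 983;  h_92 = 827
  h_93 = 766;  h_94 = 783;  h_95 = 696;  h_96 = 259;  h_97 = 874;  h_98 = 570
  h_99 = 588;  h_100 = 396;  h_101 = 183;  h_102 = 472;  h_103 = 595;  h_104 = 863
  h_105 = 614;  h_106 = 40;  h_107 = 116;  h_108 = 838;  h_109 = 617;  h_110 = 282
  h_111 = 596;  h_112 = 75;  h_113 = 238
h_114 = 690·238 + 990·75 + 523·596 = 273
h_115 = 690·273 + 990·238 + 523·75 = 84

84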